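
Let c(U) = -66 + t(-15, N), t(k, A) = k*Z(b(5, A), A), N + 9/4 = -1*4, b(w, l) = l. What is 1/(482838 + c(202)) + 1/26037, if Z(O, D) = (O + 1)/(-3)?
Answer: 678377/16759001457 ≈ 4.0478e-5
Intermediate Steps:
N = -25/4 (N = -9/4 - 1*4 = -9/4 - 4 = -25/4 ≈ -6.2500)
Z(O, D) = -1/3 - O/3 (Z(O, D) = (1 + O)*(-1/3) = -1/3 - O/3)
t(k, A) = k*(-1/3 - A/3)
c(U) = -369/4 (c(U) = -66 - 1/3*(-15)*(1 - 25/4) = -66 - 1/3*(-15)*(-21/4) = -66 - 105/4 = -369/4)
1/(482838 + c(202)) + 1/26037 = 1/(482838 - 369/4) + 1/26037 = 1/(1930983/4) + 1/26037 = 4/1930983 + 1/26037 = 678377/16759001457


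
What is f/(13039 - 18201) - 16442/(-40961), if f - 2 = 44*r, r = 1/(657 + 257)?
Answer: 19374448766/48314195837 ≈ 0.40101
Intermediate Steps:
r = 1/914 ≈ 0.0010941
f = 936/457 (f = 2 + 44*(1/914) = 2 + 22/457 = 936/457 ≈ 2.0481)
f/(13039 - 18201) - 16442/(-40961) = 936/(457*(13039 - 18201)) - 16442/(-40961) = (936/457)/(-5162) - 16442*(-1/40961) = (936/457)*(-1/5162) + 16442/40961 = -468/1179517 + 16442/40961 = 19374448766/48314195837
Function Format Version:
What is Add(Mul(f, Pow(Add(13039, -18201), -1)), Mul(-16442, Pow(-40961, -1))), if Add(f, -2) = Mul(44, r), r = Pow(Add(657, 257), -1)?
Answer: Rational(19374448766, 48314195837) ≈ 0.40101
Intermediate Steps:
r = Rational(1, 914) (r = Pow(914, -1) = Rational(1, 914) ≈ 0.0010941)
f = Rational(936, 457) (f = Add(2, Mul(44, Rational(1, 914))) = Add(2, Rational(22, 457)) = Rational(936, 457) ≈ 2.0481)
Add(Mul(f, Pow(Add(13039, -18201), -1)), Mul(-16442, Pow(-40961, -1))) = Add(Mul(Rational(936, 457), Pow(Add(13039, -18201), -1)), Mul(-16442, Pow(-40961, -1))) = Add(Mul(Rational(936, 457), Pow(-5162, -1)), Mul(-16442, Rational(-1, 40961))) = Add(Mul(Rational(936, 457), Rational(-1, 5162)), Rational(16442, 40961)) = Add(Rational(-468, 1179517), Rational(16442, 40961)) = Rational(19374448766, 48314195837)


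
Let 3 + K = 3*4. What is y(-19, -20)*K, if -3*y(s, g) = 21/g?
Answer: 63/20 ≈ 3.1500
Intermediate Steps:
y(s, g) = -7/g
K = 9 (K = -3 + 3*4 = -3 + 12 = 9)
y(-19, -20)*K = -7/(-20)*9 = -7*(-1/20)*9 = (7/20)*9 = 63/20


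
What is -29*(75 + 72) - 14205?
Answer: -18468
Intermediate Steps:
-29*(75 + 72) - 14205 = -29*147 - 14205 = -4263 - 14205 = -18468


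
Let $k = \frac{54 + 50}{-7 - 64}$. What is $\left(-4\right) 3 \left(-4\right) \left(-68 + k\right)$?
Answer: $- \frac{236736}{71} \approx -3334.3$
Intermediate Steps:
$k = - \frac{104}{71}$ ($k = \frac{104}{-71} = 104 \left(- \frac{1}{71}\right) = - \frac{104}{71} \approx -1.4648$)
$\left(-4\right) 3 \left(-4\right) \left(-68 + k\right) = \left(-4\right) 3 \left(-4\right) \left(-68 - \frac{104}{71}\right) = \left(-12\right) \left(-4\right) \left(- \frac{4932}{71}\right) = 48 \left(- \frac{4932}{71}\right) = - \frac{236736}{71}$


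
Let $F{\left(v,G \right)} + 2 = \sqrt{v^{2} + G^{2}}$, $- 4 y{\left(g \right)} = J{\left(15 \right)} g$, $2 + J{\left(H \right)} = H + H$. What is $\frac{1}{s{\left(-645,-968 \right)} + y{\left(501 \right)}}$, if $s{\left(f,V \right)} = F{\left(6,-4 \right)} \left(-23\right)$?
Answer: $- \frac{3461}{11951013} + \frac{46 \sqrt{13}}{11951013} \approx -0.00027572$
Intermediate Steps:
$J{\left(H \right)} = -2 + 2 H$ ($J{\left(H \right)} = -2 + \left(H + H\right) = -2 + 2 H$)
$y{\left(g \right)} = - 7 g$ ($y{\left(g \right)} = - \frac{\left(-2 + 2 \cdot 15\right) g}{4} = - \frac{\left(-2 + 30\right) g}{4} = - \frac{28 g}{4} = - 7 g$)
$F{\left(v,G \right)} = -2 + \sqrt{G^{2} + v^{2}}$ ($F{\left(v,G \right)} = -2 + \sqrt{v^{2} + G^{2}} = -2 + \sqrt{G^{2} + v^{2}}$)
$s{\left(f,V \right)} = 46 - 46 \sqrt{13}$ ($s{\left(f,V \right)} = \left(-2 + \sqrt{\left(-4\right)^{2} + 6^{2}}\right) \left(-23\right) = \left(-2 + \sqrt{16 + 36}\right) \left(-23\right) = \left(-2 + \sqrt{52}\right) \left(-23\right) = \left(-2 + 2 \sqrt{13}\right) \left(-23\right) = 46 - 46 \sqrt{13}$)
$\frac{1}{s{\left(-645,-968 \right)} + y{\left(501 \right)}} = \frac{1}{\left(46 - 46 \sqrt{13}\right) - 3507} = \frac{1}{-3461 - 46 \sqrt{13}}$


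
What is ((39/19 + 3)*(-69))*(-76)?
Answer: 26496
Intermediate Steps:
((39/19 + 3)*(-69))*(-76) = ((96/19)*(-69))*(-76) = -6624/19*(-76) = 26496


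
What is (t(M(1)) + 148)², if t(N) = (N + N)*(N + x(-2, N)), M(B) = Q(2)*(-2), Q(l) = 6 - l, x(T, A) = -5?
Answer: 126736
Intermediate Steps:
M(B) = -8 (M(B) = (6 - 1*2)*(-2) = (6 - 2)*(-2) = 4*(-2) = -8)
t(N) = 2*N*(-5 + N) (t(N) = (N + N)*(N - 5) = (2*N)*(-5 + N) = 2*N*(-5 + N))
(t(M(1)) + 148)² = (2*(-8)*(-5 - 8) + 148)² = (2*(-8)*(-13) + 148)² = (208 + 148)² = 356² = 126736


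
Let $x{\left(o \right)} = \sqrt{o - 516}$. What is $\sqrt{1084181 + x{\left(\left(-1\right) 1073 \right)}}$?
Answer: $\sqrt{1084181 + i \sqrt{1589}} \approx 1041.2 + 0.02 i$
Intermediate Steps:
$x{\left(o \right)} = \sqrt{-516 + o}$
$\sqrt{1084181 + x{\left(\left(-1\right) 1073 \right)}} = \sqrt{1084181 + \sqrt{-516 - 1073}} = \sqrt{1084181 + \sqrt{-1589}} = \sqrt{1084181 + i \sqrt{1589}}$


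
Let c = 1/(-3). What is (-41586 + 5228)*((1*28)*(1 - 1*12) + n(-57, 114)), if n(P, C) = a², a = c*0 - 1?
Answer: 11161906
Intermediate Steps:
c = -⅓ ≈ -0.33333
a = -1 (a = -⅓*0 - 1 = 0 - 1 = -1)
n(P, C) = 1 (n(P, C) = (-1)² = 1)
(-41586 + 5228)*((1*28)*(1 - 1*12) + n(-57, 114)) = (-41586 + 5228)*((1*28)*(1 - 1*12) + 1) = -36358*(28*(1 - 12) + 1) = -36358*(28*(-11) + 1) = -36358*(-308 + 1) = -36358*(-307) = 11161906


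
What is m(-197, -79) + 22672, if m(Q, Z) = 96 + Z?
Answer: 22689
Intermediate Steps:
m(-197, -79) + 22672 = (96 - 79) + 22672 = 17 + 22672 = 22689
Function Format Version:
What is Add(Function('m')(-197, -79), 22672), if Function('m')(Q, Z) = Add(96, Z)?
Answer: 22689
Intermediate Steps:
Add(Function('m')(-197, -79), 22672) = Add(Add(96, -79), 22672) = Add(17, 22672) = 22689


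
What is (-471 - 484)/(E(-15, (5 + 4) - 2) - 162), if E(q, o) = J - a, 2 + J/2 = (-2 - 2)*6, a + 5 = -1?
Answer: 955/208 ≈ 4.5913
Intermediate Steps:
a = -6 (a = -5 - 1 = -6)
J = -52 (J = -4 + 2*((-2 - 2)*6) = -4 + 2*(-4*6) = -4 + 2*(-24) = -4 - 48 = -52)
E(q, o) = -46 (E(q, o) = -52 - 1*(-6) = -52 + 6 = -46)
(-471 - 484)/(E(-15, (5 + 4) - 2) - 162) = (-471 - 484)/(-46 - 162) = -955/(-208) = -955*(-1/208) = 955/208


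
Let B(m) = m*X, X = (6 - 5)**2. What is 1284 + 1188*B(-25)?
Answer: -28416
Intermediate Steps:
X = 1 (X = 1**2 = 1)
B(m) = m (B(m) = m*1 = m)
1284 + 1188*B(-25) = 1284 + 1188*(-25) = 1284 - 29700 = -28416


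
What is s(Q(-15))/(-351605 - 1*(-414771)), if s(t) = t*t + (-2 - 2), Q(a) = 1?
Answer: -3/63166 ≈ -4.7494e-5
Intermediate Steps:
s(t) = -4 + t**2 (s(t) = t**2 - 4 = -4 + t**2)
s(Q(-15))/(-351605 - 1*(-414771)) = (-4 + 1**2)/(-351605 - 1*(-414771)) = (-4 + 1)/(-351605 + 414771) = -3/63166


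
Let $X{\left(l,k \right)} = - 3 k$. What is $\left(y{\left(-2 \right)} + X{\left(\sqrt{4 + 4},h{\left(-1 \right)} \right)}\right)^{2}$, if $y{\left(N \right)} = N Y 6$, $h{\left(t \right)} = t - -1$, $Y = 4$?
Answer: $2304$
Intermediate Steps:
$h{\left(t \right)} = 1 + t$ ($h{\left(t \right)} = t + 1 = 1 + t$)
$y{\left(N \right)} = 24 N$ ($y{\left(N \right)} = N 4 \cdot 6 = 4 N 6 = 24 N$)
$\left(y{\left(-2 \right)} + X{\left(\sqrt{4 + 4},h{\left(-1 \right)} \right)}\right)^{2} = \left(24 \left(-2\right) - 3 \left(1 - 1\right)\right)^{2} = \left(-48 - 0\right)^{2} = \left(-48 + 0\right)^{2} = \left(-48\right)^{2} = 2304$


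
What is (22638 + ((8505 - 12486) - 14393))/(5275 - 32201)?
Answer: -2132/13463 ≈ -0.15836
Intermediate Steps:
(22638 + ((8505 - 12486) - 14393))/(5275 - 32201) = (22638 + (-3981 - 14393))/(-26926) = (22638 - 18374)*(-1/26926) = 4264*(-1/26926) = -2132/13463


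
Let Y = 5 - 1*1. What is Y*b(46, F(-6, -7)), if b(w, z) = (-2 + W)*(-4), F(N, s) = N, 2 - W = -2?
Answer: -32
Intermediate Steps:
W = 4 (W = 2 - 1*(-2) = 2 + 2 = 4)
b(w, z) = -8 (b(w, z) = (-2 + 4)*(-4) = 2*(-4) = -8)
Y = 4 (Y = 5 - 1 = 4)
Y*b(46, F(-6, -7)) = 4*(-8) = -32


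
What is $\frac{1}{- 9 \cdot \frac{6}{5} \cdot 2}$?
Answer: $- \frac{5}{108} \approx -0.046296$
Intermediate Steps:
$\frac{1}{- 9 \cdot \frac{6}{5} \cdot 2} = \frac{1}{- 9 \cdot 6 \cdot \frac{1}{5} \cdot 2} = \frac{1}{\left(-9\right) \frac{6}{5} \cdot 2} = \frac{1}{\left(- \frac{54}{5}\right) 2} = \frac{1}{- \frac{108}{5}} = - \frac{5}{108}$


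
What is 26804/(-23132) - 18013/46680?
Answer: -416971859/269950440 ≈ -1.5446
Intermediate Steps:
26804/(-23132) - 18013/46680 = 26804*(-1/23132) - 18013*1/46680 = -6701/5783 - 18013/46680 = -416971859/269950440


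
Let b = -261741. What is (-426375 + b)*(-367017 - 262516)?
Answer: 433191729828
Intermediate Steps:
(-426375 + b)*(-367017 - 262516) = (-426375 - 261741)*(-367017 - 262516) = -688116*(-629533) = 433191729828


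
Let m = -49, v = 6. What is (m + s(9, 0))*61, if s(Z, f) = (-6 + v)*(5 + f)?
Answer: -2989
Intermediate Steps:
s(Z, f) = 0 (s(Z, f) = (-6 + 6)*(5 + f) = 0*(5 + f) = 0)
(m + s(9, 0))*61 = (-49 + 0)*61 = -49*61 = -2989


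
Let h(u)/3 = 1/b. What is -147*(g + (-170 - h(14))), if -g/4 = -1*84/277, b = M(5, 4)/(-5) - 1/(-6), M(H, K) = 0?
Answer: 7605780/277 ≈ 27458.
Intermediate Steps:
b = 1/6 (b = 0/(-5) - 1/(-6) = 0*(-1/5) - 1*(-1/6) = 0 + 1/6 = 1/6 ≈ 0.16667)
g = 336/277 (g = -4*(-1*84)/277 = -(-336)/277 = -4*(-84/277) = 336/277 ≈ 1.2130)
h(u) = 18 (h(u) = 3/(1/6) = 3*6 = 18)
-147*(g + (-170 - h(14))) = -147*(336/277 + (-170 - 1*18)) = -147*(336/277 + (-170 - 18)) = -147*(336/277 - 188) = -147*(-51740/277) = 7605780/277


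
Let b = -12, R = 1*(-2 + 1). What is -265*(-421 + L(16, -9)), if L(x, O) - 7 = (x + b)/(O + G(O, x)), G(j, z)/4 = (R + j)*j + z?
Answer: 9105718/83 ≈ 1.0971e+5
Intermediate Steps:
R = -1 (R = 1*(-1) = -1)
G(j, z) = 4*z + 4*j*(-1 + j) (G(j, z) = 4*((-1 + j)*j + z) = 4*(j*(-1 + j) + z) = 4*(z + j*(-1 + j)) = 4*z + 4*j*(-1 + j))
L(x, O) = 7 + (-12 + x)/(-3*O + 4*x + 4*O**2) (L(x, O) = 7 + (x - 12)/(O + (-4*O + 4*x + 4*O**2)) = 7 + (-12 + x)/(-3*O + 4*x + 4*O**2))
-265*(-421 + L(16, -9)) = -265*(-421 + (-12 - 21*(-9) + 28*(-9)**2 + 29*16)/(-3*(-9) + 4*16 + 4*(-9)**2)) = -265*(-421 + (-12 + 189 + 28*81 + 464)/(27 + 64 + 4*81)) = -265*(-421 + (-12 + 189 + 2268 + 464)/(27 + 64 + 324)) = -265*(-421 + 2909/415) = -265*(-171806/415) = 9105718/83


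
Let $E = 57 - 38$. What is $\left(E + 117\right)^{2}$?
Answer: $18496$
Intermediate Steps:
$E = 19$ ($E = 57 - 38 = 19$)
$\left(E + 117\right)^{2} = \left(19 + 117\right)^{2} = 136^{2} = 18496$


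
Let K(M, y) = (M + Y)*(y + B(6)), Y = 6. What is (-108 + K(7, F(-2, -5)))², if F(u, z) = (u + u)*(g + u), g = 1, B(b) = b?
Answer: 484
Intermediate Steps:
F(u, z) = 2*u*(1 + u) (F(u, z) = (u + u)*(1 + u) = (2*u)*(1 + u) = 2*u*(1 + u))
K(M, y) = (6 + M)*(6 + y) (K(M, y) = (M + 6)*(y + 6) = (6 + M)*(6 + y))
(-108 + K(7, F(-2, -5)))² = (-108 + (36 + 6*7 + 6*(2*(-2)*(1 - 2)) + 7*(2*(-2)*(1 - 2))))² = (-108 + (36 + 42 + 6*(2*(-2)*(-1)) + 7*(2*(-2)*(-1))))² = (-108 + (36 + 42 + 6*4 + 7*4))² = (-108 + (36 + 42 + 24 + 28))² = (-108 + 130)² = 22² = 484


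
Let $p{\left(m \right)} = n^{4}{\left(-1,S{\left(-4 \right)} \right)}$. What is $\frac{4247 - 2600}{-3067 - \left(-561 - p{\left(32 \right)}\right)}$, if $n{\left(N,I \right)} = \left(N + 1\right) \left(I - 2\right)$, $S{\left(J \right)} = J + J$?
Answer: $- \frac{1647}{2506} \approx -0.65722$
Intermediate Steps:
$S{\left(J \right)} = 2 J$
$n{\left(N,I \right)} = \left(1 + N\right) \left(-2 + I\right)$
$p{\left(m \right)} = 0$ ($p{\left(m \right)} = \left(-2 + 2 \left(-4\right) - -2 + 2 \left(-4\right) \left(-1\right)\right)^{4} = \left(-2 - 8 + 2 - -8\right)^{4} = \left(-2 - 8 + 2 + 8\right)^{4} = 0^{4} = 0$)
$\frac{4247 - 2600}{-3067 - \left(-561 - p{\left(32 \right)}\right)} = \frac{4247 - 2600}{-3067 + \left(\left(0 + 1646\right) - 1085\right)} = \frac{1647}{-3067 + \left(1646 - 1085\right)} = \frac{1647}{-3067 + 561} = \frac{1647}{-2506} = 1647 \left(- \frac{1}{2506}\right) = - \frac{1647}{2506}$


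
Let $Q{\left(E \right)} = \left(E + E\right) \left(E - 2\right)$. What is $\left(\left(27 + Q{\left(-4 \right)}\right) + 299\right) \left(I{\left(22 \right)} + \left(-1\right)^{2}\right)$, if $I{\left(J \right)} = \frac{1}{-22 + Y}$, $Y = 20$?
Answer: $187$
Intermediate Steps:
$Q{\left(E \right)} = 2 E \left(-2 + E\right)$
$I{\left(J \right)} = - \frac{1}{2}$ ($I{\left(J \right)} = \frac{1}{-22 + 20} = \frac{1}{-2} = - \frac{1}{2}$)
$\left(\left(27 + Q{\left(-4 \right)}\right) + 299\right) \left(I{\left(22 \right)} + \left(-1\right)^{2}\right) = \left(\left(27 + 2 \left(-4\right) \left(-2 - 4\right)\right) + 299\right) \left(- \frac{1}{2} + \left(-1\right)^{2}\right) = \left(\left(27 + 2 \left(-4\right) \left(-6\right)\right) + 299\right) \left(- \frac{1}{2} + 1\right) = \left(\left(27 + 48\right) + 299\right) \frac{1}{2} = \left(75 + 299\right) \frac{1}{2} = 374 \cdot \frac{1}{2} = 187$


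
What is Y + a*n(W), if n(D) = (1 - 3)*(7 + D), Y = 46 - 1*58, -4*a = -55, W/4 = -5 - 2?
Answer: 1131/2 ≈ 565.50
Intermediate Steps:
W = -28 (W = 4*(-5 - 2) = 4*(-7) = -28)
a = 55/4 (a = -¼*(-55) = 55/4 ≈ 13.750)
Y = -12 (Y = 46 - 58 = -12)
n(D) = -14 - 2*D (n(D) = -2*(7 + D) = -14 - 2*D)
Y + a*n(W) = -12 + 55*(-14 - 2*(-28))/4 = -12 + 55*(-14 + 56)/4 = -12 + (55/4)*42 = -12 + 1155/2 = 1131/2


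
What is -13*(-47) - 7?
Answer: 604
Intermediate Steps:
-13*(-47) - 7 = 611 - 7 = 604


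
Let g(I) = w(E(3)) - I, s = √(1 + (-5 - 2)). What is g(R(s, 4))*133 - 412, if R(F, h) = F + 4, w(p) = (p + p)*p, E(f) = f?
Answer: 1450 - 133*I*√6 ≈ 1450.0 - 325.78*I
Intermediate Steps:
w(p) = 2*p² (w(p) = (2*p)*p = 2*p²)
s = I*√6 (s = √(1 - 7) = √(-6) = I*√6 ≈ 2.4495*I)
R(F, h) = 4 + F
g(I) = 18 - I (g(I) = 2*3² - I = 2*9 - I = 18 - I)
g(R(s, 4))*133 - 412 = (18 - (4 + I*√6))*133 - 412 = (18 + (-4 - I*√6))*133 - 412 = (14 - I*√6)*133 - 412 = (1862 - 133*I*√6) - 412 = 1450 - 133*I*√6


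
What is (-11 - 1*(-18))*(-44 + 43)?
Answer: -7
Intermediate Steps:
(-11 - 1*(-18))*(-44 + 43) = (-11 + 18)*(-1) = 7*(-1) = -7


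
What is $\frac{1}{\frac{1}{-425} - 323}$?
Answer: $- \frac{425}{137276} \approx -0.003096$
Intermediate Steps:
$\frac{1}{\frac{1}{-425} - 323} = \frac{1}{- \frac{1}{425} - 323} = \frac{1}{- \frac{137276}{425}} = - \frac{425}{137276}$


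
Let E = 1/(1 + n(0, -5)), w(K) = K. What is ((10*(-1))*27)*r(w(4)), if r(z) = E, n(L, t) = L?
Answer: -270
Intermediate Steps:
E = 1 (E = 1/(1 + 0) = 1/1 = 1)
r(z) = 1
((10*(-1))*27)*r(w(4)) = ((10*(-1))*27)*1 = -10*27*1 = -270*1 = -270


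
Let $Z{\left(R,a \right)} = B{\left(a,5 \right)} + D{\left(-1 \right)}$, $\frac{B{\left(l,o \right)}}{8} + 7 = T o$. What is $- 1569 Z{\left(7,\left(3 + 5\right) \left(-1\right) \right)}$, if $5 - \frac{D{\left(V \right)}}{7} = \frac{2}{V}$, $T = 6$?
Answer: $-365577$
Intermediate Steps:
$B{\left(l,o \right)} = -56 + 48 o$ ($B{\left(l,o \right)} = -56 + 8 \cdot 6 o = -56 + 48 o$)
$D{\left(V \right)} = 35 - \frac{14}{V}$ ($D{\left(V \right)} = 35 - 7 \frac{2}{V} = 35 - \frac{14}{V}$)
$Z{\left(R,a \right)} = 233$ ($Z{\left(R,a \right)} = \left(-56 + 48 \cdot 5\right) + \left(35 - \frac{14}{-1}\right) = \left(-56 + 240\right) + \left(35 - -14\right) = 184 + \left(35 + 14\right) = 184 + 49 = 233$)
$- 1569 Z{\left(7,\left(3 + 5\right) \left(-1\right) \right)} = \left(-1569\right) 233 = -365577$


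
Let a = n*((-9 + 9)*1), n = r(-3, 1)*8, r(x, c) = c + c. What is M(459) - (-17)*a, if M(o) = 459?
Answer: 459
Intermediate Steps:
r(x, c) = 2*c
n = 16 (n = (2*1)*8 = 2*8 = 16)
a = 0 (a = 16*((-9 + 9)*1) = 16*(0*1) = 16*0 = 0)
M(459) - (-17)*a = 459 - (-17)*0 = 459 - 1*0 = 459 + 0 = 459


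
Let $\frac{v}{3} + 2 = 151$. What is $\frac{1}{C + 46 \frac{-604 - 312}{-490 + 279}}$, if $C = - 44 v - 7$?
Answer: $- \frac{211}{4109289} \approx -5.1347 \cdot 10^{-5}$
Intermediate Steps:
$v = 447$ ($v = -6 + 3 \cdot 151 = -6 + 453 = 447$)
$C = -19675$ ($C = \left(-44\right) 447 - 7 = -19668 - 7 = -19675$)
$\frac{1}{C + 46 \frac{-604 - 312}{-490 + 279}} = \frac{1}{-19675 + 46 \frac{-604 - 312}{-490 + 279}} = \frac{1}{-19675 + 46 \left(- \frac{916}{-211}\right)} = \frac{1}{-19675 + 46 \left(\left(-916\right) \left(- \frac{1}{211}\right)\right)} = \frac{1}{-19675 + 46 \cdot \frac{916}{211}} = \frac{1}{-19675 + \frac{42136}{211}} = \frac{1}{- \frac{4109289}{211}} = - \frac{211}{4109289}$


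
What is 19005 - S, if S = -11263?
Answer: 30268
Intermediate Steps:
19005 - S = 19005 - 1*(-11263) = 19005 + 11263 = 30268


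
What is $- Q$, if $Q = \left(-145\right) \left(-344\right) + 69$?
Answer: $-49949$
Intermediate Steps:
$Q = 49949$ ($Q = 49880 + 69 = 49949$)
$- Q = \left(-1\right) 49949 = -49949$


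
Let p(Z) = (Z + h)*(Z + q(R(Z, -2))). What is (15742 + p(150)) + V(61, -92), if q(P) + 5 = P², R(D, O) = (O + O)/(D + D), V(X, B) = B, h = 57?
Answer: 28540648/625 ≈ 45665.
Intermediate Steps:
R(D, O) = O/D (R(D, O) = (2*O)/((2*D)) = (2*O)*(1/(2*D)) = O/D)
q(P) = -5 + P²
p(Z) = (57 + Z)*(-5 + Z + 4/Z²) (p(Z) = (Z + 57)*(Z + (-5 + (-2/Z)²)) = (57 + Z)*(Z + (-5 + 4/Z²)) = (57 + Z)*(-5 + Z + 4/Z²))
(15742 + p(150)) + V(61, -92) = (15742 + (-285 + 150² + 4/150 + 52*150 + 228/150²)) - 92 = (15742 + (-285 + 22500 + 4*(1/150) + 7800 + 228*(1/22500))) - 92 = (15742 + (-285 + 22500 + 2/75 + 7800 + 19/1875)) - 92 = (15742 + 18759398/625) - 92 = 28598148/625 - 92 = 28540648/625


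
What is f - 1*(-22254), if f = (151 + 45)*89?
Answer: 39698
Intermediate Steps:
f = 17444 (f = 196*89 = 17444)
f - 1*(-22254) = 17444 - 1*(-22254) = 17444 + 22254 = 39698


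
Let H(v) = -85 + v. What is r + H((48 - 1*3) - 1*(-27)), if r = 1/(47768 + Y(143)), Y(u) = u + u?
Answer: -624701/48054 ≈ -13.000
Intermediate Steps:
Y(u) = 2*u
r = 1/48054 (r = 1/(47768 + 2*143) = 1/(47768 + 286) = 1/48054 ≈ 2.0810e-5)
r + H((48 - 1*3) - 1*(-27)) = 1/48054 + (-85 + ((48 - 1*3) - 1*(-27))) = 1/48054 + (-85 + ((48 - 3) + 27)) = 1/48054 + (-85 + (45 + 27)) = 1/48054 + (-85 + 72) = 1/48054 - 13 = -624701/48054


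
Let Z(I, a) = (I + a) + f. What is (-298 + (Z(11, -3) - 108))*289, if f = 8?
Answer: -112710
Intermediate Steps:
Z(I, a) = 8 + I + a (Z(I, a) = (I + a) + 8 = 8 + I + a)
(-298 + (Z(11, -3) - 108))*289 = (-298 + ((8 + 11 - 3) - 108))*289 = (-298 + (16 - 108))*289 = (-298 - 92)*289 = -390*289 = -112710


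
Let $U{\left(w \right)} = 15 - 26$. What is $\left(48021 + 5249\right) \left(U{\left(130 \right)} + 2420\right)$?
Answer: $128327430$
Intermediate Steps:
$U{\left(w \right)} = -11$
$\left(48021 + 5249\right) \left(U{\left(130 \right)} + 2420\right) = \left(48021 + 5249\right) \left(-11 + 2420\right) = 53270 \cdot 2409 = 128327430$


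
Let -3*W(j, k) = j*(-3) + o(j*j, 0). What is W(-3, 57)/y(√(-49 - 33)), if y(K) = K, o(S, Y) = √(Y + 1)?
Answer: 5*I*√82/123 ≈ 0.3681*I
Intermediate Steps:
o(S, Y) = √(1 + Y)
W(j, k) = -⅓ + j (W(j, k) = -(j*(-3) + √(1 + 0))/3 = -(-3*j + √1)/3 = -(-3*j + 1)/3 = -(1 - 3*j)/3 = -⅓ + j)
W(-3, 57)/y(√(-49 - 33)) = (-⅓ - 3)/(√(-49 - 33)) = -10*(-I*√82/82)/3 = -(-5)*I*√82/123 = 5*I*√82/123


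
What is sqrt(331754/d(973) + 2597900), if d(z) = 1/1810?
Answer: 8*sqrt(9423010) ≈ 24558.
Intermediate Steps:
d(z) = 1/1810
sqrt(331754/d(973) + 2597900) = sqrt(331754/(1/1810) + 2597900) = sqrt(331754*1810 + 2597900) = sqrt(600474740 + 2597900) = sqrt(603072640) = 8*sqrt(9423010)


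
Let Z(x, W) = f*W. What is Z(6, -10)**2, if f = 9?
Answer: 8100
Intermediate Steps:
Z(x, W) = 9*W
Z(6, -10)**2 = (9*(-10))**2 = (-90)**2 = 8100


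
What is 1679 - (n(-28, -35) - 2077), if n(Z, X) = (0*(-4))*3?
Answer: 3756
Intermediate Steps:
n(Z, X) = 0 (n(Z, X) = 0*3 = 0)
1679 - (n(-28, -35) - 2077) = 1679 - (0 - 2077) = 1679 - 1*(-2077) = 1679 + 2077 = 3756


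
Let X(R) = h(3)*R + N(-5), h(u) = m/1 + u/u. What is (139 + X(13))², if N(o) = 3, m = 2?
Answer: 32761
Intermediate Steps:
h(u) = 3 (h(u) = 2/1 + u/u = 2*1 + 1 = 2 + 1 = 3)
X(R) = 3 + 3*R (X(R) = 3*R + 3 = 3 + 3*R)
(139 + X(13))² = (139 + (3 + 3*13))² = (139 + (3 + 39))² = (139 + 42)² = 181² = 32761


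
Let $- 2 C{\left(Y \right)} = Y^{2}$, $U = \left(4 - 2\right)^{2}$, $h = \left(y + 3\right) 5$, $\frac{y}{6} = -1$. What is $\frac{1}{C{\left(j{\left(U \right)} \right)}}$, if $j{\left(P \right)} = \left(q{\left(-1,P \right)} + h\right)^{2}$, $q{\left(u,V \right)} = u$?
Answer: $- \frac{1}{32768} \approx -3.0518 \cdot 10^{-5}$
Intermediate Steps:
$y = -6$ ($y = 6 \left(-1\right) = -6$)
$h = -15$ ($h = \left(-6 + 3\right) 5 = \left(-3\right) 5 = -15$)
$U = 4$ ($U = 2^{2} = 4$)
$j{\left(P \right)} = 256$ ($j{\left(P \right)} = \left(-1 - 15\right)^{2} = \left(-16\right)^{2} = 256$)
$C{\left(Y \right)} = - \frac{Y^{2}}{2}$
$\frac{1}{C{\left(j{\left(U \right)} \right)}} = \frac{1}{\left(- \frac{1}{2}\right) 256^{2}} = \frac{1}{\left(- \frac{1}{2}\right) 65536} = \frac{1}{-32768} = - \frac{1}{32768}$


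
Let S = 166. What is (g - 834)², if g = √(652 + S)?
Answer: (834 - √818)² ≈ 6.4867e+5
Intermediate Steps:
g = √818 (g = √(652 + 166) = √818 ≈ 28.601)
(g - 834)² = (√818 - 834)² = (-834 + √818)²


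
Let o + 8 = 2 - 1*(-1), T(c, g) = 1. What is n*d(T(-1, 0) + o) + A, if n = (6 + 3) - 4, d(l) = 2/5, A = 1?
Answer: 3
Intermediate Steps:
o = -5 (o = -8 + (2 - 1*(-1)) = -8 + (2 + 1) = -8 + 3 = -5)
d(l) = ⅖ (d(l) = 2*(⅕) = ⅖)
n = 5 (n = 9 - 4 = 5)
n*d(T(-1, 0) + o) + A = 5*(⅖) + 1 = 2 + 1 = 3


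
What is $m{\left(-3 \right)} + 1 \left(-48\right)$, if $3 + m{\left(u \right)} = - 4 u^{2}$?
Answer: $-87$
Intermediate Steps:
$m{\left(u \right)} = -3 - 4 u^{2}$
$m{\left(-3 \right)} + 1 \left(-48\right) = \left(-3 - 4 \left(-3\right)^{2}\right) + 1 \left(-48\right) = \left(-3 - 36\right) - 48 = -39 - 48 = -87$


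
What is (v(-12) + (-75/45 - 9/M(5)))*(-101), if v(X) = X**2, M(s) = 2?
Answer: -83527/6 ≈ -13921.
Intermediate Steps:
(v(-12) + (-75/45 - 9/M(5)))*(-101) = ((-12)**2 + (-75/45 - 9/2))*(-101) = (144 + (-75*1/45 - 9*1/2))*(-101) = (144 + (-5/3 - 9/2))*(-101) = (144 - 37/6)*(-101) = (827/6)*(-101) = -83527/6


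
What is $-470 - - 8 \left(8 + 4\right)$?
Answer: $-374$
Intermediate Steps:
$-470 - - 8 \left(8 + 4\right) = -470 - \left(-8\right) 12 = -470 - -96 = -470 + 96 = -374$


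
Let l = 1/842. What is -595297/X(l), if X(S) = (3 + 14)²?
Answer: -595297/289 ≈ -2059.9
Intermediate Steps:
l = 1/842 ≈ 0.0011876
X(S) = 289 (X(S) = 17² = 289)
-595297/X(l) = -595297/289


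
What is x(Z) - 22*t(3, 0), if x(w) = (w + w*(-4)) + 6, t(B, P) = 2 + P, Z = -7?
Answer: -17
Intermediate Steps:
x(w) = 6 - 3*w (x(w) = (w - 4*w) + 6 = -3*w + 6 = 6 - 3*w)
x(Z) - 22*t(3, 0) = (6 - 3*(-7)) - 22*(2 + 0) = (6 + 21) - 22*2 = 27 - 44 = -17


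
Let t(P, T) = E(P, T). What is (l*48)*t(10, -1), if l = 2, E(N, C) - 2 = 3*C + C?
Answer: -192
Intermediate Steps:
E(N, C) = 2 + 4*C (E(N, C) = 2 + (3*C + C) = 2 + 4*C)
t(P, T) = 2 + 4*T
(l*48)*t(10, -1) = (2*48)*(2 + 4*(-1)) = 96*(2 - 4) = 96*(-2) = -192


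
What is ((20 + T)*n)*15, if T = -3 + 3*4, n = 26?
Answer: 11310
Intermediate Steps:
T = 9 (T = -3 + 12 = 9)
((20 + T)*n)*15 = ((20 + 9)*26)*15 = (29*26)*15 = 754*15 = 11310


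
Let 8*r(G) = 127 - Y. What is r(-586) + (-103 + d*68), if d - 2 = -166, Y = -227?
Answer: -44843/4 ≈ -11211.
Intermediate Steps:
d = -164 (d = 2 - 166 = -164)
r(G) = 177/4 (r(G) = (127 - 1*(-227))/8 = (127 + 227)/8 = (1/8)*354 = 177/4)
r(-586) + (-103 + d*68) = 177/4 + (-103 - 164*68) = 177/4 + (-103 - 11152) = 177/4 - 11255 = -44843/4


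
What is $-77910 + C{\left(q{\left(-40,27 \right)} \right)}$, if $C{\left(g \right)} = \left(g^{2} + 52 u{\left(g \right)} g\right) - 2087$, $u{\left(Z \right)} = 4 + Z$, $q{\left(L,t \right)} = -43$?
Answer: $9056$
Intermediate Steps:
$C{\left(g \right)} = -2087 + g^{2} + g \left(208 + 52 g\right)$ ($C{\left(g \right)} = \left(g^{2} + 52 \left(4 + g\right) g\right) - 2087 = \left(g^{2} + \left(208 + 52 g\right) g\right) - 2087 = \left(g^{2} + g \left(208 + 52 g\right)\right) - 2087 = -2087 + g^{2} + g \left(208 + 52 g\right)$)
$-77910 + C{\left(q{\left(-40,27 \right)} \right)} = -77910 + \left(-2087 + 53 \left(-43\right)^{2} + 208 \left(-43\right)\right) = -77910 - -86966 = -77910 + 86966 = 9056$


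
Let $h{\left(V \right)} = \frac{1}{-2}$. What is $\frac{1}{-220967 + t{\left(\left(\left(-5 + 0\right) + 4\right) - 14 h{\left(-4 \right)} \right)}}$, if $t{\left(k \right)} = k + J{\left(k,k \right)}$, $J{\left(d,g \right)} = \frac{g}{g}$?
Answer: $- \frac{1}{220960} \approx -4.5257 \cdot 10^{-6}$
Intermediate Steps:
$h{\left(V \right)} = - \frac{1}{2}$
$J{\left(d,g \right)} = 1$
$t{\left(k \right)} = 1 + k$ ($t{\left(k \right)} = k + 1 = 1 + k$)
$\frac{1}{-220967 + t{\left(\left(\left(-5 + 0\right) + 4\right) - 14 h{\left(-4 \right)} \right)}} = \frac{1}{-220967 + \left(1 + \left(\left(\left(-5 + 0\right) + 4\right) - -7\right)\right)} = \frac{1}{-220967 + \left(1 + \left(\left(-5 + 4\right) + 7\right)\right)} = \frac{1}{-220967 + \left(1 + \left(-1 + 7\right)\right)} = \frac{1}{-220967 + \left(1 + 6\right)} = \frac{1}{-220967 + 7} = \frac{1}{-220960} = - \frac{1}{220960}$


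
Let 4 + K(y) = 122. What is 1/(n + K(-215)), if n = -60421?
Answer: -1/60303 ≈ -1.6583e-5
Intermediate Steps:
K(y) = 118 (K(y) = -4 + 122 = 118)
1/(n + K(-215)) = 1/(-60421 + 118) = 1/(-60303) = -1/60303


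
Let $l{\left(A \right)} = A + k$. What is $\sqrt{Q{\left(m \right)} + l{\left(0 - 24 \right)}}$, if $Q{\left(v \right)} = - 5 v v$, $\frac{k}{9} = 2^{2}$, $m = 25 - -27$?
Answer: $2 i \sqrt{3377} \approx 116.22 i$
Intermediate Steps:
$m = 52$ ($m = 25 + 27 = 52$)
$k = 36$ ($k = 9 \cdot 2^{2} = 9 \cdot 4 = 36$)
$Q{\left(v \right)} = - 5 v^{2}$
$l{\left(A \right)} = 36 + A$ ($l{\left(A \right)} = A + 36 = 36 + A$)
$\sqrt{Q{\left(m \right)} + l{\left(0 - 24 \right)}} = \sqrt{- 5 \cdot 52^{2} + \left(36 + \left(0 - 24\right)\right)} = \sqrt{\left(-5\right) 2704 + \left(36 + \left(0 - 24\right)\right)} = \sqrt{-13520 + \left(36 - 24\right)} = \sqrt{-13520 + 12} = \sqrt{-13508} = 2 i \sqrt{3377}$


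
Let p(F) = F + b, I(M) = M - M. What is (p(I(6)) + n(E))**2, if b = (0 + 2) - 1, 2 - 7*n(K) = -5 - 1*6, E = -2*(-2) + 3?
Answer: 400/49 ≈ 8.1633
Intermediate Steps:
I(M) = 0
E = 7 (E = 4 + 3 = 7)
n(K) = 13/7 (n(K) = 2/7 - (-5 - 1*6)/7 = 2/7 - (-5 - 6)/7 = 2/7 - 1/7*(-11) = 2/7 + 11/7 = 13/7)
b = 1 (b = 2 - 1 = 1)
p(F) = 1 + F (p(F) = F + 1 = 1 + F)
(p(I(6)) + n(E))**2 = ((1 + 0) + 13/7)**2 = (1 + 13/7)**2 = (20/7)**2 = 400/49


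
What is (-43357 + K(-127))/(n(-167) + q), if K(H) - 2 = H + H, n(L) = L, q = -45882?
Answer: 43609/46049 ≈ 0.94701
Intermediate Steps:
K(H) = 2 + 2*H (K(H) = 2 + (H + H) = 2 + 2*H)
(-43357 + K(-127))/(n(-167) + q) = (-43357 + (2 + 2*(-127)))/(-167 - 45882) = (-43357 + (2 - 254))/(-46049) = (-43357 - 252)*(-1/46049) = -43609*(-1/46049) = 43609/46049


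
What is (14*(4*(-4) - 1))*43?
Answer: -10234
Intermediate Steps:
(14*(4*(-4) - 1))*43 = (14*(-16 - 1))*43 = (14*(-17))*43 = -238*43 = -10234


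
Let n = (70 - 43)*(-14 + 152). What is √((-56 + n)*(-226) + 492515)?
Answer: I*√336905 ≈ 580.44*I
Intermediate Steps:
n = 3726 (n = 27*138 = 3726)
√((-56 + n)*(-226) + 492515) = √((-56 + 3726)*(-226) + 492515) = √(3670*(-226) + 492515) = √(-829420 + 492515) = √(-336905) = I*√336905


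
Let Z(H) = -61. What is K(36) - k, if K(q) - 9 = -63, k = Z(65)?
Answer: 7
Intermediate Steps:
k = -61
K(q) = -54 (K(q) = 9 - 63 = -54)
K(36) - k = -54 - 1*(-61) = -54 + 61 = 7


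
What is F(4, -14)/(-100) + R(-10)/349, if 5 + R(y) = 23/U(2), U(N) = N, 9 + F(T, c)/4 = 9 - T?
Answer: 3117/17450 ≈ 0.17862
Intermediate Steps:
F(T, c) = -4*T (F(T, c) = -36 + 4*(9 - T) = -36 + (36 - 4*T) = -4*T)
R(y) = 13/2 (R(y) = -5 + 23/2 = 13/2)
F(4, -14)/(-100) + R(-10)/349 = -4*4/(-100) + (13/2)/349 = -16*(-1/100) + (13/2)*(1/349) = 4/25 + 13/698 = 3117/17450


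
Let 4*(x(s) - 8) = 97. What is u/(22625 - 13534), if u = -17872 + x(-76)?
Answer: -71359/36364 ≈ -1.9624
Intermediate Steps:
x(s) = 129/4 (x(s) = 8 + (¼)*97 = 8 + 97/4 = 129/4)
u = -71359/4 (u = -17872 + 129/4 = -71359/4 ≈ -17840.)
u/(22625 - 13534) = -71359/(4*(22625 - 13534)) = -71359/4/9091 = -71359/4*1/9091 = -71359/36364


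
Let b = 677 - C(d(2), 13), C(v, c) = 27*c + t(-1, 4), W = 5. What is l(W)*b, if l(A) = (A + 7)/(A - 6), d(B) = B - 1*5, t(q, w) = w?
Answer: -3864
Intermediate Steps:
d(B) = -5 + B (d(B) = B - 5 = -5 + B)
C(v, c) = 4 + 27*c (C(v, c) = 27*c + 4 = 4 + 27*c)
l(A) = (7 + A)/(-6 + A)
b = 322 (b = 677 - (4 + 27*13) = 677 - (4 + 351) = 677 - 1*355 = 677 - 355 = 322)
l(W)*b = ((7 + 5)/(-6 + 5))*322 = (12/(-1))*322 = -1*12*322 = -12*322 = -3864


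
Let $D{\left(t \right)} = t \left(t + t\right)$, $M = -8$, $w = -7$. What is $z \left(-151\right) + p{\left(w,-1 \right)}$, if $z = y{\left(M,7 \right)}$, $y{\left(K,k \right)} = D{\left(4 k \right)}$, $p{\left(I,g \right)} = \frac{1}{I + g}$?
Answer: $- \frac{1894145}{8} \approx -2.3677 \cdot 10^{5}$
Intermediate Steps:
$D{\left(t \right)} = 2 t^{2}$ ($D{\left(t \right)} = t 2 t = 2 t^{2}$)
$y{\left(K,k \right)} = 32 k^{2}$ ($y{\left(K,k \right)} = 2 \left(4 k\right)^{2} = 2 \cdot 16 k^{2} = 32 k^{2}$)
$z = 1568$ ($z = 32 \cdot 7^{2} = 32 \cdot 49 = 1568$)
$z \left(-151\right) + p{\left(w,-1 \right)} = 1568 \left(-151\right) + \frac{1}{-7 - 1} = -236768 + \frac{1}{-8} = -236768 - \frac{1}{8} = - \frac{1894145}{8}$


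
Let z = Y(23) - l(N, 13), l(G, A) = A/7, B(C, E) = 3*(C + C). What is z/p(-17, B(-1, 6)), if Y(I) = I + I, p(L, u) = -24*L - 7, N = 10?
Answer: 309/2807 ≈ 0.11008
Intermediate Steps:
B(C, E) = 6*C (B(C, E) = 3*(2*C) = 6*C)
p(L, u) = -7 - 24*L
Y(I) = 2*I
l(G, A) = A/7 (l(G, A) = A*(⅐) = A/7)
z = 309/7 (z = 2*23 - 13/7 = 46 - 1*13/7 = 46 - 13/7 = 309/7 ≈ 44.143)
z/p(-17, B(-1, 6)) = 309/(7*(-7 - 24*(-17))) = 309/(7*(-7 + 408)) = (309/7)/401 = (309/7)*(1/401) = 309/2807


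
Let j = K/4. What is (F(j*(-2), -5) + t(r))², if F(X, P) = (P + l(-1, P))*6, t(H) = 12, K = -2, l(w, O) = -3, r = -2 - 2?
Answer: 1296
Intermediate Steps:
r = -4
j = -½ (j = -2/4 = -2*¼ = -½ ≈ -0.50000)
F(X, P) = -18 + 6*P (F(X, P) = (P - 3)*6 = (-3 + P)*6 = -18 + 6*P)
(F(j*(-2), -5) + t(r))² = ((-18 + 6*(-5)) + 12)² = ((-18 - 30) + 12)² = (-48 + 12)² = (-36)² = 1296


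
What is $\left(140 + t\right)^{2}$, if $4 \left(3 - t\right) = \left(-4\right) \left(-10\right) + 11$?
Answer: $\frac{271441}{16} \approx 16965.0$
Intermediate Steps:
$t = - \frac{39}{4}$ ($t = 3 - \frac{\left(-4\right) \left(-10\right) + 11}{4} = 3 - \frac{40 + 11}{4} = 3 - \frac{51}{4} = - \frac{39}{4} \approx -9.75$)
$\left(140 + t\right)^{2} = \left(140 - \frac{39}{4}\right)^{2} = \left(\frac{521}{4}\right)^{2} = \frac{271441}{16}$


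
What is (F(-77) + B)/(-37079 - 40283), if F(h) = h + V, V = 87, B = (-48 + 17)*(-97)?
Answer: -3017/77362 ≈ -0.038998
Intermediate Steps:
B = 3007 (B = -31*(-97) = 3007)
F(h) = 87 + h (F(h) = h + 87 = 87 + h)
(F(-77) + B)/(-37079 - 40283) = ((87 - 77) + 3007)/(-37079 - 40283) = (10 + 3007)/(-77362) = 3017*(-1/77362) = -3017/77362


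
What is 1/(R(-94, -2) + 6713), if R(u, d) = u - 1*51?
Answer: 1/6568 ≈ 0.00015225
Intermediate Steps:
R(u, d) = -51 + u (R(u, d) = u - 51 = -51 + u)
1/(R(-94, -2) + 6713) = 1/((-51 - 94) + 6713) = 1/(-145 + 6713) = 1/6568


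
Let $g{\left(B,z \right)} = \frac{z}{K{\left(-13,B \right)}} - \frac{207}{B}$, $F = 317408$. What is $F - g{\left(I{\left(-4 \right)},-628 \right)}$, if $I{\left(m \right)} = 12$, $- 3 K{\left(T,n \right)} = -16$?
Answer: $317543$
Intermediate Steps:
$K{\left(T,n \right)} = \frac{16}{3}$ ($K{\left(T,n \right)} = \left(- \frac{1}{3}\right) \left(-16\right) = \frac{16}{3}$)
$g{\left(B,z \right)} = - \frac{207}{B} + \frac{3 z}{16}$ ($g{\left(B,z \right)} = \frac{z}{\frac{16}{3}} - \frac{207}{B} = z \frac{3}{16} - \frac{207}{B} = \frac{3 z}{16} - \frac{207}{B} = - \frac{207}{B} + \frac{3 z}{16}$)
$F - g{\left(I{\left(-4 \right)},-628 \right)} = 317408 - \left(- \frac{207}{12} + \frac{3}{16} \left(-628\right)\right) = 317408 - \left(\left(-207\right) \frac{1}{12} - \frac{471}{4}\right) = 317408 - \left(- \frac{69}{4} - \frac{471}{4}\right) = 317408 - -135 = 317408 + 135 = 317543$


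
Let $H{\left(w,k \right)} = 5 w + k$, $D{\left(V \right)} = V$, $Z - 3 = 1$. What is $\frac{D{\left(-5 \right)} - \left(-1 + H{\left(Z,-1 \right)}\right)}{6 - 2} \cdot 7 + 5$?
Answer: $- \frac{141}{4} \approx -35.25$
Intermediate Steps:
$Z = 4$ ($Z = 3 + 1 = 4$)
$H{\left(w,k \right)} = k + 5 w$
$\frac{D{\left(-5 \right)} - \left(-1 + H{\left(Z,-1 \right)}\right)}{6 - 2} \cdot 7 + 5 = \frac{-5 + \left(1 - \left(-1 + 5 \cdot 4\right)\right)}{6 - 2} \cdot 7 + 5 = \frac{-5 + \left(1 - \left(-1 + 20\right)\right)}{4} \cdot 7 + 5 = \left(-5 + \left(1 - 19\right)\right) \frac{1}{4} \cdot 7 + 5 = \left(-5 - 18\right) \frac{1}{4} \cdot 7 + 5 = \left(-23\right) \frac{1}{4} \cdot 7 + 5 = \left(- \frac{23}{4}\right) 7 + 5 = - \frac{161}{4} + 5 = - \frac{141}{4}$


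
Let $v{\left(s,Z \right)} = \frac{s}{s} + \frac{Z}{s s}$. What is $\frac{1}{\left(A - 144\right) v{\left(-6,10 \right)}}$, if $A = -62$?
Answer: $- \frac{9}{2369} \approx -0.0037991$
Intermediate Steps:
$v{\left(s,Z \right)} = 1 + \frac{Z}{s^{2}}$
$\frac{1}{\left(A - 144\right) v{\left(-6,10 \right)}} = \frac{1}{\left(-62 - 144\right) \left(1 + \frac{10}{36}\right)} = \frac{1}{\left(-206\right) \left(1 + 10 \cdot \frac{1}{36}\right)} = \frac{1}{\left(-206\right) \left(1 + \frac{5}{18}\right)} = \frac{1}{\left(-206\right) \frac{23}{18}} = \frac{1}{- \frac{2369}{9}} = - \frac{9}{2369}$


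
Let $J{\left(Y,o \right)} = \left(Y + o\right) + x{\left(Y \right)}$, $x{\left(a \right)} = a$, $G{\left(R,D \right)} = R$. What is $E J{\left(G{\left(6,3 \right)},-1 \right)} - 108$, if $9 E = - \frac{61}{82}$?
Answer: $- \frac{80375}{738} \approx -108.91$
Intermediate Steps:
$J{\left(Y,o \right)} = o + 2 Y$ ($J{\left(Y,o \right)} = \left(Y + o\right) + Y = o + 2 Y$)
$E = - \frac{61}{738}$ ($E = \frac{\left(-1\right) \frac{61}{82}}{9} = \frac{1}{9} \left(- \frac{61}{82}\right) = - \frac{61}{738} \approx -0.082656$)
$E J{\left(G{\left(6,3 \right)},-1 \right)} - 108 = - \frac{61 \left(-1 + 2 \cdot 6\right)}{738} - 108 = - \frac{61 \left(-1 + 12\right)}{738} - 108 = \left(- \frac{61}{738}\right) 11 - 108 = - \frac{671}{738} - 108 = - \frac{80375}{738}$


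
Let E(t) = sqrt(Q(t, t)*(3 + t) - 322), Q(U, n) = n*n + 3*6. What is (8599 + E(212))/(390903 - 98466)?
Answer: 8599/292437 + 2*sqrt(2416627)/292437 ≈ 0.040036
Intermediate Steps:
Q(U, n) = 18 + n**2 (Q(U, n) = n**2 + 18 = 18 + n**2)
E(t) = sqrt(-322 + (3 + t)*(18 + t**2)) (E(t) = sqrt((18 + t**2)*(3 + t) - 322) = sqrt((3 + t)*(18 + t**2) - 322) = sqrt(-322 + (3 + t)*(18 + t**2)))
(8599 + E(212))/(390903 - 98466) = (8599 + sqrt(-268 + 3*212**2 + 212*(18 + 212**2)))/(390903 - 98466) = (8599 + sqrt(-268 + 3*44944 + 212*(18 + 44944)))/292437 = (8599 + sqrt(-268 + 134832 + 212*44962))*(1/292437) = (8599 + sqrt(-268 + 134832 + 9531944))*(1/292437) = (8599 + sqrt(9666508))*(1/292437) = (8599 + 2*sqrt(2416627))*(1/292437) = 8599/292437 + 2*sqrt(2416627)/292437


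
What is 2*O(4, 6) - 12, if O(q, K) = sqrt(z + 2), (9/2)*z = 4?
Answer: -12 + 2*sqrt(26)/3 ≈ -8.6006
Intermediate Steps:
z = 8/9 (z = (2/9)*4 = 8/9 ≈ 0.88889)
O(q, K) = sqrt(26)/3 (O(q, K) = sqrt(8/9 + 2) = sqrt(26/9) = sqrt(26)/3)
2*O(4, 6) - 12 = 2*(sqrt(26)/3) - 12 = 2*sqrt(26)/3 - 12 = -12 + 2*sqrt(26)/3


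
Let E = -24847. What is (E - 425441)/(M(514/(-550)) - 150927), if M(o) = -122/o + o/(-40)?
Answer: 424321392000/142100504317 ≈ 2.9861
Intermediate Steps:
M(o) = -122/o - o/40 (M(o) = -122/o + o*(-1/40) = -122/o - o/40)
(E - 425441)/(M(514/(-550)) - 150927) = (-24847 - 425441)/((-122/(514/(-550)) - 257/(20*(-550))) - 150927) = -450288/((-122/(514*(-1/550)) - 257*(-1)/(20*550)) - 150927) = -450288/((-122/(-257/275) - 1/40*(-257/275)) - 150927) = -450288/((-122*(-275/257) + 257/11000) - 150927) = -450288/((33550/257 + 257/11000) - 150927) = -450288/(369116049/2827000 - 150927) = -450288/(-426301512951/2827000) = -450288*(-2827000/426301512951) = 424321392000/142100504317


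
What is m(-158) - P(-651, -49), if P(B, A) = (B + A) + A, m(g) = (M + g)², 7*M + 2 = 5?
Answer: 1253310/49 ≈ 25578.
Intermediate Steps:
M = 3/7 (M = -2/7 + (⅐)*5 = -2/7 + 5/7 = 3/7 ≈ 0.42857)
m(g) = (3/7 + g)²
P(B, A) = B + 2*A (P(B, A) = (A + B) + A = B + 2*A)
m(-158) - P(-651, -49) = (3 + 7*(-158))²/49 - (-651 + 2*(-49)) = (3 - 1106)²/49 - (-651 - 98) = (1/49)*(-1103)² - 1*(-749) = (1/49)*1216609 + 749 = 1216609/49 + 749 = 1253310/49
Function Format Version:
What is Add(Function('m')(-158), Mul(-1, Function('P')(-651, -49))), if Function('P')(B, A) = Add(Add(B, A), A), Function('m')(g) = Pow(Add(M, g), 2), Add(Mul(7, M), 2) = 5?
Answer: Rational(1253310, 49) ≈ 25578.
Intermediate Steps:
M = Rational(3, 7) (M = Add(Rational(-2, 7), Mul(Rational(1, 7), 5)) = Add(Rational(-2, 7), Rational(5, 7)) = Rational(3, 7) ≈ 0.42857)
Function('m')(g) = Pow(Add(Rational(3, 7), g), 2)
Function('P')(B, A) = Add(B, Mul(2, A)) (Function('P')(B, A) = Add(Add(A, B), A) = Add(B, Mul(2, A)))
Add(Function('m')(-158), Mul(-1, Function('P')(-651, -49))) = Add(Mul(Rational(1, 49), Pow(Add(3, Mul(7, -158)), 2)), Mul(-1, Add(-651, Mul(2, -49)))) = Add(Mul(Rational(1, 49), Pow(Add(3, -1106), 2)), Mul(-1, Add(-651, -98))) = Add(Mul(Rational(1, 49), Pow(-1103, 2)), Mul(-1, -749)) = Add(Mul(Rational(1, 49), 1216609), 749) = Add(Rational(1216609, 49), 749) = Rational(1253310, 49)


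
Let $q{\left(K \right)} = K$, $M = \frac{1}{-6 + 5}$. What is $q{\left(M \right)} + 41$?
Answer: $40$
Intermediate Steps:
$M = -1$ ($M = \frac{1}{-1} = -1$)
$q{\left(M \right)} + 41 = -1 + 41 = 40$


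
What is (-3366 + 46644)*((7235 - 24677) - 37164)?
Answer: -2363238468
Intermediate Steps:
(-3366 + 46644)*((7235 - 24677) - 37164) = 43278*(-17442 - 37164) = 43278*(-54606) = -2363238468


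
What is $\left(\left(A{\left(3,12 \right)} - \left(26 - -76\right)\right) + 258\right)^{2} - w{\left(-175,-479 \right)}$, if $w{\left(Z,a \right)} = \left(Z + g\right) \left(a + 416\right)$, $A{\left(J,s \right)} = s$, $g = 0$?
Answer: $17199$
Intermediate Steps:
$w{\left(Z,a \right)} = Z \left(416 + a\right)$ ($w{\left(Z,a \right)} = \left(Z + 0\right) \left(a + 416\right) = Z \left(416 + a\right)$)
$\left(\left(A{\left(3,12 \right)} - \left(26 - -76\right)\right) + 258\right)^{2} - w{\left(-175,-479 \right)} = \left(\left(12 - \left(26 - -76\right)\right) + 258\right)^{2} - - 175 \left(416 - 479\right) = \left(\left(12 - \left(26 + 76\right)\right) + 258\right)^{2} - \left(-175\right) \left(-63\right) = \left(\left(12 - 102\right) + 258\right)^{2} - 11025 = \left(-90 + 258\right)^{2} - 11025 = 168^{2} - 11025 = 28224 - 11025 = 17199$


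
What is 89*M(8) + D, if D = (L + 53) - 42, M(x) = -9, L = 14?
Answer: -776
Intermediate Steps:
D = 25 (D = (14 + 53) - 42 = 67 - 42 = 25)
89*M(8) + D = 89*(-9) + 25 = -801 + 25 = -776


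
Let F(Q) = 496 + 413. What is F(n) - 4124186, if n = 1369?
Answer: -4123277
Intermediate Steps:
F(Q) = 909
F(n) - 4124186 = 909 - 4124186 = -4123277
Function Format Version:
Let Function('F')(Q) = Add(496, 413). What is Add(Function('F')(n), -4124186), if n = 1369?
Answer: -4123277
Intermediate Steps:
Function('F')(Q) = 909
Add(Function('F')(n), -4124186) = Add(909, -4124186) = -4123277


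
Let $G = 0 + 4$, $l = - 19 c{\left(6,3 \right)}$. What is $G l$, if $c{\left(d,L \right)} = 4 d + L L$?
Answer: $-2508$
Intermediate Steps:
$c{\left(d,L \right)} = L^{2} + 4 d$ ($c{\left(d,L \right)} = 4 d + L^{2} = L^{2} + 4 d$)
$l = -627$ ($l = - 19 \left(3^{2} + 4 \cdot 6\right) = - 19 \left(9 + 24\right) = \left(-19\right) 33 = -627$)
$G = 4$
$G l = 4 \left(-627\right) = -2508$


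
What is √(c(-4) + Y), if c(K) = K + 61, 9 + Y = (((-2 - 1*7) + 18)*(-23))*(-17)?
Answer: √3567 ≈ 59.724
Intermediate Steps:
Y = 3510 (Y = -9 + (((-2 - 1*7) + 18)*(-23))*(-17) = -9 + (((-2 - 7) + 18)*(-23))*(-17) = -9 + ((-9 + 18)*(-23))*(-17) = -9 + (9*(-23))*(-17) = -9 - 207*(-17) = -9 + 3519 = 3510)
c(K) = 61 + K
√(c(-4) + Y) = √((61 - 4) + 3510) = √(57 + 3510) = √3567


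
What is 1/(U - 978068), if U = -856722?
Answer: -1/1834790 ≈ -5.4502e-7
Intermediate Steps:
1/(U - 978068) = 1/(-856722 - 978068) = 1/(-1834790) = -1/1834790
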